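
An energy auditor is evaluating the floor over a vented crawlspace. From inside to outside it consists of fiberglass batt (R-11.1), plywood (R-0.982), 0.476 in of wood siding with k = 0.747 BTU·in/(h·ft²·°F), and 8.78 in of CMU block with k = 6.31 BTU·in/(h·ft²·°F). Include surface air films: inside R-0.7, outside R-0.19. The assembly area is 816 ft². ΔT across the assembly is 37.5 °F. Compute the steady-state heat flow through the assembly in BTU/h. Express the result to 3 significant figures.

0.476/0.747 = 0.6372
8.78/6.31 = 1.391
R_total = 0.7 + 11.1 + 0.982 + 0.6372 + 1.391 + 0.19 = 15 ft²·°F·h/BTU
Q = A·ΔT/R = 816 × 37.5 / 15 = 2040 BTU/h

2040 BTU/h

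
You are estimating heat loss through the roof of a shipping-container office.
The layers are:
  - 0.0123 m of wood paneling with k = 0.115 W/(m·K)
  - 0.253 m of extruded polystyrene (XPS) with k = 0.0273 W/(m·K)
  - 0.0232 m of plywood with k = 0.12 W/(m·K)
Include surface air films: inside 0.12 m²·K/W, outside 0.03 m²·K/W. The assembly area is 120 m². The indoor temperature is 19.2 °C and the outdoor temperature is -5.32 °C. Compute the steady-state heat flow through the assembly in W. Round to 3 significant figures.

303 W

0.0123/0.115 = 0.107
0.253/0.0273 = 9.267
0.0232/0.12 = 0.1933
R_total = 0.12 + 0.107 + 9.267 + 0.1933 + 0.03 = 9.718 m²·K/W
Q = A·ΔT/R = 120 × (19.2 − (-5.32)) / 9.718 = 302.8 W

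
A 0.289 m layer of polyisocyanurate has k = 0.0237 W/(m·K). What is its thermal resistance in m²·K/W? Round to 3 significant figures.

R = L/k = 0.289/0.0237 = 12.19 m²·K/W

12.2 m²·K/W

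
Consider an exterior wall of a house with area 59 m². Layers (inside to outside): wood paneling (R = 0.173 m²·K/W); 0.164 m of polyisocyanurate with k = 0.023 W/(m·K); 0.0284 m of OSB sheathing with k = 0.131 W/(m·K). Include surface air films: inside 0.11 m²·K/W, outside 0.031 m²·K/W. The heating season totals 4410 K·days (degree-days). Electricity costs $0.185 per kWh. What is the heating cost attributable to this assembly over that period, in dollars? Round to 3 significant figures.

151 dollars

0.164/0.023 = 7.13
0.0284/0.131 = 0.2168
R_total = 0.11 + 0.173 + 7.13 + 0.2168 + 0.031 = 7.661 m²·K/W
E = A × HDD × 24 / R / 1000 = 59 × 4410 × 24 / 7.661 / 1000 = 815.1 kWh
Cost = 815.1 × 0.185 = $150.8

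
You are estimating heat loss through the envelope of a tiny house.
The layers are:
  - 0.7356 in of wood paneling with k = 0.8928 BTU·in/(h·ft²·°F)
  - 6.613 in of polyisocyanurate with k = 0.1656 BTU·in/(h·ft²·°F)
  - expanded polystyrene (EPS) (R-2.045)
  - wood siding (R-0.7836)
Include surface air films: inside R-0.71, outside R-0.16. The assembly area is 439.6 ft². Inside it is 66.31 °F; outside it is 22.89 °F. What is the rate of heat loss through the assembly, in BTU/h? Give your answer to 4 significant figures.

429.4 BTU/h

0.7356/0.8928 = 0.82392
6.613/0.1656 = 39.934
R_total = 0.71 + 0.82392 + 39.934 + 2.045 + 0.7836 + 0.16 = 44.456 ft²·°F·h/BTU
Q = A·ΔT/R = 439.6 × (66.31 − 22.89) / 44.456 = 429.35 BTU/h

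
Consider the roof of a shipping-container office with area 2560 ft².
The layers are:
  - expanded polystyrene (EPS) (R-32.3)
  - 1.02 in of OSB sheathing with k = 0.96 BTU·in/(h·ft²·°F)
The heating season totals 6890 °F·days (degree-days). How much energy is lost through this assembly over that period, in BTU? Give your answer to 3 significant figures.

12700000 BTU

1.02/0.96 = 1.062
R_total = 32.3 + 1.062 = 33.36 ft²·°F·h/BTU
E = A × HDD × 24 / R = 2560 × 6890 × 24 / 33.36 = 12690000 BTU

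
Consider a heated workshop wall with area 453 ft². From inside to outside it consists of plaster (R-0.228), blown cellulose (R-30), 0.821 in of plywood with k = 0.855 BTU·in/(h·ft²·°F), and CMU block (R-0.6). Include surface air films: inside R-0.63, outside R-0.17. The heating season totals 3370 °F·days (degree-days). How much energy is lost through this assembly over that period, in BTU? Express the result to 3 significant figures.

0.821/0.855 = 0.9602
R_total = 0.63 + 0.228 + 30 + 0.9602 + 0.6 + 0.17 = 32.59 ft²·°F·h/BTU
E = A × HDD × 24 / R = 453 × 3370 × 24 / 32.59 = 1124000 BTU

1120000 BTU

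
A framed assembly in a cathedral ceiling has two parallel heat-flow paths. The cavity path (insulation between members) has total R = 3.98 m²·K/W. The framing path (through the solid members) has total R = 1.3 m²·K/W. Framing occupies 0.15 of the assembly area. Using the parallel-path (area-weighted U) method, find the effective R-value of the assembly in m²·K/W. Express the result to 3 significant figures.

U_eff = 0.85/3.98 + 0.15/1.3 = 0.2136 + 0.1154 = 0.329
R_eff = 1/U_eff = 3.04 m²·K/W

3.04 m²·K/W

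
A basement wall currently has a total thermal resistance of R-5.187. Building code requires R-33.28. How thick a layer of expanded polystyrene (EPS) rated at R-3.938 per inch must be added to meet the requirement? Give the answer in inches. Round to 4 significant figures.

ΔR = 33.28 − 5.187 = 28.093 ft²·°F·h/BTU
L = ΔR / (R/in) = 28.093/3.938 = 7.1338 in

7.134 in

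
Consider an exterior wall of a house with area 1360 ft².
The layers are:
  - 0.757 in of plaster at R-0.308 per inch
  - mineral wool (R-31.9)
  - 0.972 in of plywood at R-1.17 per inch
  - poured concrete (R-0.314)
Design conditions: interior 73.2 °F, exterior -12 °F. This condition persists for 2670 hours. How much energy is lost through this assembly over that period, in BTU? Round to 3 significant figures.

9210000 BTU

0.757 × 0.308 = 0.2332
0.972 × 1.17 = 1.137
R_total = 0.2332 + 31.9 + 1.137 + 0.314 = 33.58 ft²·°F·h/BTU
Q = 1360 × (73.2 − (-12)) / 33.58 = 3450 BTU/h
E = 3450 × 2670 = 9212000 BTU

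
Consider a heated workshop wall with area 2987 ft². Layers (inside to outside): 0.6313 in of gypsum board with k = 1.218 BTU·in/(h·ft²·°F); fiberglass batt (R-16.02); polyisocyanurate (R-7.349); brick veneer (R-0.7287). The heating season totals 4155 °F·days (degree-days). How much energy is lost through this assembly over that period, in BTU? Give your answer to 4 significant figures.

12100000 BTU

0.6313/1.218 = 0.51831
R_total = 0.51831 + 16.02 + 7.349 + 0.7287 = 24.616 ft²·°F·h/BTU
E = A × HDD × 24 / R = 2987 × 4155 × 24 / 24.616 = 12100000 BTU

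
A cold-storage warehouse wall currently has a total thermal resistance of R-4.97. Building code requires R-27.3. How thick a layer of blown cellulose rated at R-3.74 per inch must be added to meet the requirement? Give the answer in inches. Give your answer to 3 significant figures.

ΔR = 27.3 − 4.97 = 22.33 ft²·°F·h/BTU
L = ΔR / (R/in) = 22.33/3.74 = 5.971 in

5.97 in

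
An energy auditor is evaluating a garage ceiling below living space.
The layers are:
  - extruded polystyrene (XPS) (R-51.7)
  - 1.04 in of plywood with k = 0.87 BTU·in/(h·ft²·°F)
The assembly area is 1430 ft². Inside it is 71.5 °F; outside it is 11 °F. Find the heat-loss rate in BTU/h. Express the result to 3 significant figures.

1.04/0.87 = 1.195
R_total = 51.7 + 1.195 = 52.9 ft²·°F·h/BTU
Q = A·ΔT/R = 1430 × (71.5 − 11) / 52.9 = 1636 BTU/h

1640 BTU/h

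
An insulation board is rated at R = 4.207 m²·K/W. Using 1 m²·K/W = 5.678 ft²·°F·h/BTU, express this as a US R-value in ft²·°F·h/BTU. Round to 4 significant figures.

R_US = 4.207 × 5.678 = 23.887

23.89 ft²·°F·h/BTU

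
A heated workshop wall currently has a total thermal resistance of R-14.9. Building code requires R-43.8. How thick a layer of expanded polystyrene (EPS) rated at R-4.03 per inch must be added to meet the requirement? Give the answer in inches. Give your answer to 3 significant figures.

7.17 in

ΔR = 43.8 − 14.9 = 28.9 ft²·°F·h/BTU
L = ΔR / (R/in) = 28.9/4.03 = 7.171 in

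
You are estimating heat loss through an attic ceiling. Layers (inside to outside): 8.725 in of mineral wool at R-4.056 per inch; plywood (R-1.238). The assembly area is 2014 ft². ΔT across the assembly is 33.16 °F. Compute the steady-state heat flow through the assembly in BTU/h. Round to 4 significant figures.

8.725 × 4.056 = 35.389
R_total = 35.389 + 1.238 = 36.627 ft²·°F·h/BTU
Q = A·ΔT/R = 2014 × 33.16 / 36.627 = 1823.4 BTU/h

1823 BTU/h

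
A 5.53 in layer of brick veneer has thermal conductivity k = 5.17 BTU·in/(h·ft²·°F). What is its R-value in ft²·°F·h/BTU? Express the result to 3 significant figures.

1.07 ft²·°F·h/BTU

R = L/k = 5.53/5.17 = 1.07 ft²·°F·h/BTU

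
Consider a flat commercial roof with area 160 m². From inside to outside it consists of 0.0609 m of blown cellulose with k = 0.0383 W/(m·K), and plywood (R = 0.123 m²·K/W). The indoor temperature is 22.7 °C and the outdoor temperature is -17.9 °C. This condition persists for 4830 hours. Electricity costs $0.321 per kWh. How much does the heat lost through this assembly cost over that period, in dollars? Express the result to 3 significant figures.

5880 dollars

0.0609/0.0383 = 1.59
R_total = 1.59 + 0.123 = 1.713 m²·K/W
Q = 160 × (22.7 − (-17.9)) / 1.713 = 3792 W
E = 3792 W × 4830 h / 1000 = 18320 kWh
Cost = 18320 × 0.321 = $5879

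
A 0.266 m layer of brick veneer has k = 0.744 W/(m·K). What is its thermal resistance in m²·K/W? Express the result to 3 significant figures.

0.358 m²·K/W

R = L/k = 0.266/0.744 = 0.3575 m²·K/W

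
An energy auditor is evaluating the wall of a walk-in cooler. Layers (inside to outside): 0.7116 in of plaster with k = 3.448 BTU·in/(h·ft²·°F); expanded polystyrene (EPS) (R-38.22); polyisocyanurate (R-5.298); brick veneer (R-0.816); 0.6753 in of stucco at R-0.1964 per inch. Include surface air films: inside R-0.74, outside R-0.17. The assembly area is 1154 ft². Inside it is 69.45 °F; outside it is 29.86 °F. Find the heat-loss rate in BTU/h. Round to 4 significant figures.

0.7116/3.448 = 0.20638
0.6753 × 0.1964 = 0.13263
R_total = 0.74 + 0.20638 + 38.22 + 5.298 + 0.816 + 0.13263 + 0.17 = 45.583 ft²·°F·h/BTU
Q = A·ΔT/R = 1154 × (69.45 − 29.86) / 45.583 = 1002.3 BTU/h

1002 BTU/h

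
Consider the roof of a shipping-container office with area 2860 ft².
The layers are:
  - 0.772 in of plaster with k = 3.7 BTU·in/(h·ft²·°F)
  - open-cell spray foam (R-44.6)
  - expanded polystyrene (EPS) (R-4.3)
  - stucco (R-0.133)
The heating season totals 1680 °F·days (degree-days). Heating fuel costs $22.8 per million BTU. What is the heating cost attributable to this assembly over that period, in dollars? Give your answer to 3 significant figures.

53.4 dollars

0.772/3.7 = 0.2086
R_total = 0.2086 + 44.6 + 4.3 + 0.133 = 49.24 ft²·°F·h/BTU
E = A × HDD × 24 / R = 2860 × 1680 × 24 / 49.24 = 2342000 BTU
Cost = 2342000/10⁶ × 22.8 = $53.39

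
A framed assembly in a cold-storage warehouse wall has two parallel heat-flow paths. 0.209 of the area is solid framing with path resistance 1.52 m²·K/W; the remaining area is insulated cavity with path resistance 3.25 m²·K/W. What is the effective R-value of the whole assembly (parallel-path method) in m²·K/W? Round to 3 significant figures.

2.63 m²·K/W

U_eff = 0.791/3.25 + 0.209/1.52 = 0.2434 + 0.1375 = 0.3809
R_eff = 1/U_eff = 2.625 m²·K/W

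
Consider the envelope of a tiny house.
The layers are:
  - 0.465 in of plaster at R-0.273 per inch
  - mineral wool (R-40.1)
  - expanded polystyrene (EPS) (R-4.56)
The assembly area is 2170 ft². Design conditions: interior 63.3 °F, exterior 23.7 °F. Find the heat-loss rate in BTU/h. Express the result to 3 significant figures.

0.465 × 0.273 = 0.1269
R_total = 0.1269 + 40.1 + 4.56 = 44.79 ft²·°F·h/BTU
Q = A·ΔT/R = 2170 × (63.3 − 23.7) / 44.79 = 1919 BTU/h

1920 BTU/h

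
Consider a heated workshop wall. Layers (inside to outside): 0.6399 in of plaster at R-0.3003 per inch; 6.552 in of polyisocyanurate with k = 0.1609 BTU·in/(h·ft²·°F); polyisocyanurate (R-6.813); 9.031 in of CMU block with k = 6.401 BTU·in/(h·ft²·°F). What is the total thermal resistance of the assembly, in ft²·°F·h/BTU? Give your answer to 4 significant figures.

0.6399 × 0.3003 = 0.19216
6.552/0.1609 = 40.721
9.031/6.401 = 1.4109
R_total = 0.19216 + 40.721 + 6.813 + 1.4109 = 49.137 ft²·°F·h/BTU

49.14 ft²·°F·h/BTU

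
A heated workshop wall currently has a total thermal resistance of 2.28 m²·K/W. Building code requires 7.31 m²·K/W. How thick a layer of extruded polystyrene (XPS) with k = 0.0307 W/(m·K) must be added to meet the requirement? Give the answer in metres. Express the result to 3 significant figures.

ΔR = 7.31 − 2.28 = 5.03 m²·K/W
L = ΔR × k = 5.03 × 0.0307 = 0.1544 m

0.154 m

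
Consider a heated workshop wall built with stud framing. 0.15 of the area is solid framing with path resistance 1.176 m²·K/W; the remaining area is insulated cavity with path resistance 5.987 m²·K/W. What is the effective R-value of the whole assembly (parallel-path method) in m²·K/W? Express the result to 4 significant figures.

3.710 m²·K/W

U_eff = 0.85/5.987 + 0.15/1.176 = 0.14197 + 0.12755 = 0.26953
R_eff = 1/U_eff = 3.7102 m²·K/W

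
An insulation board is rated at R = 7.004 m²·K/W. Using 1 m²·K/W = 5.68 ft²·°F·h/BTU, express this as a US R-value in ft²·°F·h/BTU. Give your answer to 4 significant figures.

R_US = 7.004 × 5.68 = 39.783

39.78 ft²·°F·h/BTU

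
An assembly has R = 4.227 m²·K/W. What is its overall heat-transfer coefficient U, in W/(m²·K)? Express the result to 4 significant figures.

0.2366 W/(m²·K)

U = 1/R = 1/4.227 = 0.23657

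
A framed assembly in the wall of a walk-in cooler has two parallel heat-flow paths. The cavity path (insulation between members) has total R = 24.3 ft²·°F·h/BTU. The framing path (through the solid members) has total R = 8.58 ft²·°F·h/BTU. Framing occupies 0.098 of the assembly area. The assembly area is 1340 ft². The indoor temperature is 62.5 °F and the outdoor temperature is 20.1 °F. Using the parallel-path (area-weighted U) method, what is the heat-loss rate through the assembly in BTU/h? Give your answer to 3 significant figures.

U_eff = 0.902/24.3 + 0.098/8.58 = 0.03712 + 0.01142 = 0.04854
R_eff = 1/U_eff = 20.6 ft²·°F·h/BTU
Q = 1340 × (62.5 − 20.1) / 20.6 = 2758 BTU/h

2760 BTU/h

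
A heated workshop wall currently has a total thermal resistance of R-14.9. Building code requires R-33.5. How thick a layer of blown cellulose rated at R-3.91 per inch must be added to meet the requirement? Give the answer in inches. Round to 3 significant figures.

ΔR = 33.5 − 14.9 = 18.6 ft²·°F·h/BTU
L = ΔR / (R/in) = 18.6/3.91 = 4.757 in

4.76 in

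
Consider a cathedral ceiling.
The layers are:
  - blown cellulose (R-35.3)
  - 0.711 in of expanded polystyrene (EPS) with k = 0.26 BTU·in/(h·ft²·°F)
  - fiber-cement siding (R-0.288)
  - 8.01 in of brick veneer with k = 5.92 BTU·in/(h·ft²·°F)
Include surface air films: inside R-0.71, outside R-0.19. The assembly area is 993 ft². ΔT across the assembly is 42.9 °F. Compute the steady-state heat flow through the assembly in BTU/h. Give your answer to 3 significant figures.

0.711/0.26 = 2.735
8.01/5.92 = 1.353
R_total = 0.71 + 35.3 + 2.735 + 0.288 + 1.353 + 0.19 = 40.58 ft²·°F·h/BTU
Q = A·ΔT/R = 993 × 42.9 / 40.58 = 1050 BTU/h

1050 BTU/h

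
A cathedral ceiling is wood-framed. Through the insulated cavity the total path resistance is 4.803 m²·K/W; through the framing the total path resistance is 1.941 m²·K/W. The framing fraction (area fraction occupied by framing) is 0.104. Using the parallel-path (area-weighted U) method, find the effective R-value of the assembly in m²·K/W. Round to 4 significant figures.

U_eff = 0.896/4.803 + 0.104/1.941 = 0.18655 + 0.053581 = 0.24013
R_eff = 1/U_eff = 4.1644 m²·K/W

4.164 m²·K/W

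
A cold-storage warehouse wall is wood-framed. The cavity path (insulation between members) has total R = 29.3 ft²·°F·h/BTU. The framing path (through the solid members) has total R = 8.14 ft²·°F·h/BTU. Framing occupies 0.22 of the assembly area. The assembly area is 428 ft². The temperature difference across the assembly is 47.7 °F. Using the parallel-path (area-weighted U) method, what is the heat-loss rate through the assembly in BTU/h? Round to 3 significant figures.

U_eff = 0.78/29.3 + 0.22/8.14 = 0.02662 + 0.02703 = 0.05365
R_eff = 1/U_eff = 18.64 ft²·°F·h/BTU
Q = 428 × 47.7 / 18.64 = 1095 BTU/h

1100 BTU/h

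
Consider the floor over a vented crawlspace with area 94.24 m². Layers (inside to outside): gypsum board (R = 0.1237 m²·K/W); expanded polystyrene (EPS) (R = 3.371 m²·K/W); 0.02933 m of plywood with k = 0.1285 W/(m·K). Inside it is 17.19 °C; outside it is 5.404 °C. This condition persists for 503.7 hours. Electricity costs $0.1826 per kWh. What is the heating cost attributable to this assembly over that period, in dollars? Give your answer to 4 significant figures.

0.02933/0.1285 = 0.22825
R_total = 0.1237 + 3.371 + 0.22825 = 3.7229 m²·K/W
Q = 94.24 × (17.19 − 5.404) / 3.7229 = 298.34 W
E = 298.34 W × 503.7 h / 1000 = 150.27 kWh
Cost = 150.27 × 0.1826 = $27.44

27.44 dollars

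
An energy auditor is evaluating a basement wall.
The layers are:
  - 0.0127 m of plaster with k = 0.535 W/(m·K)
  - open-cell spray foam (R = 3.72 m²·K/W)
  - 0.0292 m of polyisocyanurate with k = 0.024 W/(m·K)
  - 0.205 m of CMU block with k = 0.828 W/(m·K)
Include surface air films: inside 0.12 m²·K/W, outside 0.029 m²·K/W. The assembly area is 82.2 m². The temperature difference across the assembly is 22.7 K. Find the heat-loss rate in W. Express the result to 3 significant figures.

0.0127/0.535 = 0.02374
0.0292/0.024 = 1.217
0.205/0.828 = 0.2476
R_total = 0.12 + 0.02374 + 3.72 + 1.217 + 0.2476 + 0.029 = 5.357 m²·K/W
Q = A·ΔT/R = 82.2 × 22.7 / 5.357 = 348.3 W

348 W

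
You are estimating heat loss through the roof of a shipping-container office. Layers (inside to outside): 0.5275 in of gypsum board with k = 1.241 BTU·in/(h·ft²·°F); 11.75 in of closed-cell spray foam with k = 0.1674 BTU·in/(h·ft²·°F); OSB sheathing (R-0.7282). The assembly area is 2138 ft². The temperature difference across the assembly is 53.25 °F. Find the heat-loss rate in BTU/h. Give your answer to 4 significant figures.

0.5275/1.241 = 0.42506
11.75/0.1674 = 70.191
R_total = 0.42506 + 70.191 + 0.7282 = 71.344 ft²·°F·h/BTU
Q = A·ΔT/R = 2138 × 53.25 / 71.344 = 1595.8 BTU/h

1596 BTU/h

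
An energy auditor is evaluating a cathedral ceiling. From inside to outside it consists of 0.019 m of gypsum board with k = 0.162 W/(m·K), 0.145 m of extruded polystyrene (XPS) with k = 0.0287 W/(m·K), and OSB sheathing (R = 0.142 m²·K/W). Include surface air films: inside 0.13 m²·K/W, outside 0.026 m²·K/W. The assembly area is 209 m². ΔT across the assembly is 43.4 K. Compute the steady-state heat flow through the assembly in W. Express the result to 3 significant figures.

1660 W

0.019/0.162 = 0.1173
0.145/0.0287 = 5.052
R_total = 0.13 + 0.1173 + 5.052 + 0.142 + 0.026 = 5.468 m²·K/W
Q = A·ΔT/R = 209 × 43.4 / 5.468 = 1659 W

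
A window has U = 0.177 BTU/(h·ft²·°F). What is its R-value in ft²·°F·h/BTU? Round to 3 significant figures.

5.65 ft²·°F·h/BTU

R = 1/U = 1/0.177 = 5.65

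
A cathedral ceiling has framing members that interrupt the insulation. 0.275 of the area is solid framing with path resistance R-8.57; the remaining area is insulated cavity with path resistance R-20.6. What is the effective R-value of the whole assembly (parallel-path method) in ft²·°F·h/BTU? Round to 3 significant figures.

14.9 ft²·°F·h/BTU

U_eff = 0.725/20.6 + 0.275/8.57 = 0.03519 + 0.03209 = 0.06728
R_eff = 1/U_eff = 14.86 ft²·°F·h/BTU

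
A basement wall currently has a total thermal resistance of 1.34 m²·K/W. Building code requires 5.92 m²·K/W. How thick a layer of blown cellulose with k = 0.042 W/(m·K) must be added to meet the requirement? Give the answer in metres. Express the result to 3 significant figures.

ΔR = 5.92 − 1.34 = 4.58 m²·K/W
L = ΔR × k = 4.58 × 0.042 = 0.1924 m

0.192 m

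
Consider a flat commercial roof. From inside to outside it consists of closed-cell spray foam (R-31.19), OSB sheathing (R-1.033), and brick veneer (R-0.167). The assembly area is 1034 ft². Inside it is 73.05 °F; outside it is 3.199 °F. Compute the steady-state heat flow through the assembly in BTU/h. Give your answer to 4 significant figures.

R_total = 31.19 + 1.033 + 0.167 = 32.39 ft²·°F·h/BTU
Q = A·ΔT/R = 1034 × (73.05 − 3.199) / 32.39 = 2229.9 BTU/h

2230 BTU/h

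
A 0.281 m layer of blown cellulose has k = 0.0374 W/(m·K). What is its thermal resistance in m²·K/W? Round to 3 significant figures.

7.51 m²·K/W

R = L/k = 0.281/0.0374 = 7.513 m²·K/W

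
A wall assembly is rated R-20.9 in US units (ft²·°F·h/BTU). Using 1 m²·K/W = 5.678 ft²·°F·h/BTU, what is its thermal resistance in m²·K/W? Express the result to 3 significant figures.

3.68 m²·K/W

R_SI = 20.9/5.678 = 3.681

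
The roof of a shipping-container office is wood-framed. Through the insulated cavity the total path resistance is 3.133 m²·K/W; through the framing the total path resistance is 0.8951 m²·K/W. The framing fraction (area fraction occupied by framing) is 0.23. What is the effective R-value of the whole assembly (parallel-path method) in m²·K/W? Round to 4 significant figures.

U_eff = 0.77/3.133 + 0.23/0.8951 = 0.24577 + 0.25695 = 0.50273
R_eff = 1/U_eff = 1.9892 m²·K/W

1.989 m²·K/W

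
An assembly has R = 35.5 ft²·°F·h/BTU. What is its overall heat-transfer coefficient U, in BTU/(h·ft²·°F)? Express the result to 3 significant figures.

U = 1/R = 1/35.5 = 0.02817

0.0282 BTU/(h·ft²·°F)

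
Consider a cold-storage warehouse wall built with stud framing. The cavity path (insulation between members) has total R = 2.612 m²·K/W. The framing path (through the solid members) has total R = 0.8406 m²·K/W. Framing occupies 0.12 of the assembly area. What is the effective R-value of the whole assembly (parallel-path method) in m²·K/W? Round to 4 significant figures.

U_eff = 0.88/2.612 + 0.12/0.8406 = 0.33691 + 0.14276 = 0.47966
R_eff = 1/U_eff = 2.0848 m²·K/W

2.085 m²·K/W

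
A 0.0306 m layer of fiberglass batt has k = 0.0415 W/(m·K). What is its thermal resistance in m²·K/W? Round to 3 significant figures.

0.737 m²·K/W

R = L/k = 0.0306/0.0415 = 0.7373 m²·K/W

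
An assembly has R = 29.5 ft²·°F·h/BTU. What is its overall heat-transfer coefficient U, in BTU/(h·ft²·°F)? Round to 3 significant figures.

0.0339 BTU/(h·ft²·°F)

U = 1/R = 1/29.5 = 0.0339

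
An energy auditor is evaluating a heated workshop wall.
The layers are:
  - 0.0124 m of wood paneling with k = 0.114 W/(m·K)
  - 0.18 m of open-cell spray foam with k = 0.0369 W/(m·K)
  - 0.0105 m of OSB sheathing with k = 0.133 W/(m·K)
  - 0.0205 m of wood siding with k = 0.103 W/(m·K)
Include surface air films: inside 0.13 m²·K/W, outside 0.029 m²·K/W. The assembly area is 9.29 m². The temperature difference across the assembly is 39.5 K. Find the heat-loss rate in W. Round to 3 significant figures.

67.7 W

0.0124/0.114 = 0.1088
0.18/0.0369 = 4.878
0.0105/0.133 = 0.07895
0.0205/0.103 = 0.199
R_total = 0.13 + 0.1088 + 4.878 + 0.07895 + 0.199 + 0.029 = 5.424 m²·K/W
Q = A·ΔT/R = 9.29 × 39.5 / 5.424 = 67.66 W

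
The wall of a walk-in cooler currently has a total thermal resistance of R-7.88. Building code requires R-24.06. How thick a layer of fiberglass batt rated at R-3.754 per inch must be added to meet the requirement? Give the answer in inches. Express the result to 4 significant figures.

ΔR = 24.06 − 7.88 = 16.18 ft²·°F·h/BTU
L = ΔR / (R/in) = 16.18/3.754 = 4.3101 in

4.310 in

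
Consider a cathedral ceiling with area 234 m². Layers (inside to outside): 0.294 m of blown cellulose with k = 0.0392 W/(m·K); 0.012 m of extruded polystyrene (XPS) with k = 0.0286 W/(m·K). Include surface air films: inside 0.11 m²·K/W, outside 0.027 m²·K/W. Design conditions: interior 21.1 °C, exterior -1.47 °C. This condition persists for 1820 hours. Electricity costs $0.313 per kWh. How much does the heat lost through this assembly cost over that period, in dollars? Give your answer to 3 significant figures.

373 dollars

0.294/0.0392 = 7.5
0.012/0.0286 = 0.4196
R_total = 0.11 + 7.5 + 0.4196 + 0.027 = 8.057 m²·K/W
Q = 234 × (21.1 − (-1.47)) / 8.057 = 655.5 W
E = 655.5 W × 1820 h / 1000 = 1193 kWh
Cost = 1193 × 0.313 = $373.4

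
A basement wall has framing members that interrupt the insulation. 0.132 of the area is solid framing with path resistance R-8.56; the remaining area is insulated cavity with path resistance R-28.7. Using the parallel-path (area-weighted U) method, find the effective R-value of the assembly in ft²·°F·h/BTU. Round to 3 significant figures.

U_eff = 0.868/28.7 + 0.132/8.56 = 0.03024 + 0.01542 = 0.04566
R_eff = 1/U_eff = 21.9 ft²·°F·h/BTU

21.9 ft²·°F·h/BTU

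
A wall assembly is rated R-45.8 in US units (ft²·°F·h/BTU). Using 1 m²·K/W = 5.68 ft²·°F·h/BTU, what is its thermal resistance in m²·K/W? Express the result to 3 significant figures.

R_SI = 45.8/5.68 = 8.063

8.06 m²·K/W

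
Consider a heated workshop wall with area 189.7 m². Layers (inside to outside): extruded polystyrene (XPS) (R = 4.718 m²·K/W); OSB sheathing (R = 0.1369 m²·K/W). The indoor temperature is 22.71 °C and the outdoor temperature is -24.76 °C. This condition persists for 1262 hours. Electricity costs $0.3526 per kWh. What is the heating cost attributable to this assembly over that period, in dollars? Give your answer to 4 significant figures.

R_total = 4.718 + 0.1369 = 4.8549 m²·K/W
Q = 189.7 × (22.71 − (-24.76)) / 4.8549 = 1854.8 W
E = 1854.8 W × 1262 h / 1000 = 2340.8 kWh
Cost = 2340.8 × 0.3526 = $825.37

825.4 dollars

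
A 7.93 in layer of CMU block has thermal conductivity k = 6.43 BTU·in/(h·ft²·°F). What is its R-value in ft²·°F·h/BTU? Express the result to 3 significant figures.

R = L/k = 7.93/6.43 = 1.233 ft²·°F·h/BTU

1.23 ft²·°F·h/BTU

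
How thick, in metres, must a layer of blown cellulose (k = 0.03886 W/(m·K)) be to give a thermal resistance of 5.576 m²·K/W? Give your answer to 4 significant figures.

0.2167 m

L = R·k = 5.576 × 0.03886 = 0.21668 m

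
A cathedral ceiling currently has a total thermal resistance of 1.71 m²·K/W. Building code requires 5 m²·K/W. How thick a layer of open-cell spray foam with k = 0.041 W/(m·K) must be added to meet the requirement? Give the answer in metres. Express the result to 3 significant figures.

ΔR = 5 − 1.71 = 3.29 m²·K/W
L = ΔR × k = 3.29 × 0.041 = 0.1349 m

0.135 m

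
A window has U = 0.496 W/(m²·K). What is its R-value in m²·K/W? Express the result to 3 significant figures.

R = 1/U = 1/0.496 = 2.016

2.02 m²·K/W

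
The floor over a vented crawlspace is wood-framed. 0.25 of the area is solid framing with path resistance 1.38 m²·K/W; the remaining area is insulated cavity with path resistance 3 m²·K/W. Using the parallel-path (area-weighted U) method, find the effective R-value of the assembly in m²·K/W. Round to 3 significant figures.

2.32 m²·K/W

U_eff = 0.75/3 + 0.25/1.38 = 0.25 + 0.1812 = 0.4312
R_eff = 1/U_eff = 2.319 m²·K/W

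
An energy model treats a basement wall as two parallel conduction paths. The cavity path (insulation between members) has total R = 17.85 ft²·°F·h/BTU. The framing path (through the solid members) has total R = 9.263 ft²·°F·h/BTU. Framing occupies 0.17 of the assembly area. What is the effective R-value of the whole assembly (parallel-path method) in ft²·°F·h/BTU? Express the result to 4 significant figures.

15.42 ft²·°F·h/BTU

U_eff = 0.83/17.85 + 0.17/9.263 = 0.046499 + 0.018353 = 0.064851
R_eff = 1/U_eff = 15.42 ft²·°F·h/BTU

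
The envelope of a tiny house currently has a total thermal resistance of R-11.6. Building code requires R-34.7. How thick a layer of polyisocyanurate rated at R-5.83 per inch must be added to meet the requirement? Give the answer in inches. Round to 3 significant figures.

3.96 in

ΔR = 34.7 − 11.6 = 23.1 ft²·°F·h/BTU
L = ΔR / (R/in) = 23.1/5.83 = 3.962 in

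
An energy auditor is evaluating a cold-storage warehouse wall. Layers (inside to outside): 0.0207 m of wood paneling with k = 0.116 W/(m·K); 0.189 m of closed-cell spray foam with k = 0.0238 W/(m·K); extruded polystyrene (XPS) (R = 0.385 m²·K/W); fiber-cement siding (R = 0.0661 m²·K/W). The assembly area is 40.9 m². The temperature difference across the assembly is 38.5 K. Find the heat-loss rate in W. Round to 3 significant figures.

0.0207/0.116 = 0.1784
0.189/0.0238 = 7.941
R_total = 0.1784 + 7.941 + 0.385 + 0.0661 = 8.571 m²·K/W
Q = A·ΔT/R = 40.9 × 38.5 / 8.571 = 183.7 W

184 W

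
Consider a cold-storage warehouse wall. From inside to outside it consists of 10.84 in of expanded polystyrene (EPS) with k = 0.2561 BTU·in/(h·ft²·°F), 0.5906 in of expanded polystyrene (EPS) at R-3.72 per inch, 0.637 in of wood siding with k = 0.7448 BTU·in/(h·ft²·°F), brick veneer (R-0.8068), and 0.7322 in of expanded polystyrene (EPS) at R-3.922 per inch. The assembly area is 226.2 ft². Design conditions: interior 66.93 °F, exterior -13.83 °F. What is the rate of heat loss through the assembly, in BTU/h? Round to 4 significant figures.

10.84/0.2561 = 42.327
0.5906 × 3.72 = 2.197
0.637/0.7448 = 0.85526
0.7322 × 3.922 = 2.8717
R_total = 42.327 + 2.197 + 0.85526 + 0.8068 + 2.8717 = 49.058 ft²·°F·h/BTU
Q = A·ΔT/R = 226.2 × (66.93 − (-13.83)) / 49.058 = 372.37 BTU/h

372.4 BTU/h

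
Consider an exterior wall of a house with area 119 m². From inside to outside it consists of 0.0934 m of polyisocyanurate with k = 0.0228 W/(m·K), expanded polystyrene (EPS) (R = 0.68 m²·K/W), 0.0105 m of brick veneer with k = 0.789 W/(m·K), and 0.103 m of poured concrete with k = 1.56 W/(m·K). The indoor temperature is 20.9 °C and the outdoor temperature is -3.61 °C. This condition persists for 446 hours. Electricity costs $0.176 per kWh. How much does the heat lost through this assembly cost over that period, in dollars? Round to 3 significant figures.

47.1 dollars

0.0934/0.0228 = 4.096
0.0105/0.789 = 0.01331
0.103/1.56 = 0.06603
R_total = 4.096 + 0.68 + 0.01331 + 0.06603 = 4.856 m²·K/W
Q = 119 × (20.9 − (-3.61)) / 4.856 = 600.7 W
E = 600.7 W × 446 h / 1000 = 267.9 kWh
Cost = 267.9 × 0.176 = $47.15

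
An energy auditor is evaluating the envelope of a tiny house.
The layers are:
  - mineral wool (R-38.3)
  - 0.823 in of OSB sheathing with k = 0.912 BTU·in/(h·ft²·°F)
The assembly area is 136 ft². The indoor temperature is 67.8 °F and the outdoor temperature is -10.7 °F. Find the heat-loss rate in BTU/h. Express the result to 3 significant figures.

0.823/0.912 = 0.9024
R_total = 38.3 + 0.9024 = 39.2 ft²·°F·h/BTU
Q = A·ΔT/R = 136 × (67.8 − (-10.7)) / 39.2 = 272.3 BTU/h

272 BTU/h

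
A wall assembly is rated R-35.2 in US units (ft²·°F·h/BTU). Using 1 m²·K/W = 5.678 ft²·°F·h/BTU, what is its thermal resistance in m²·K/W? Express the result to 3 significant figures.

6.20 m²·K/W

R_SI = 35.2/5.678 = 6.199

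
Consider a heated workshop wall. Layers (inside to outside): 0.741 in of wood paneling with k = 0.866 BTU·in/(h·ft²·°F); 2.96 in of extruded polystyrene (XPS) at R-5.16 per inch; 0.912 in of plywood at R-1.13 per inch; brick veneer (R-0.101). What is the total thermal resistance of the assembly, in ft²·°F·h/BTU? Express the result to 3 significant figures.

0.741/0.866 = 0.8557
2.96 × 5.16 = 15.27
0.912 × 1.13 = 1.031
R_total = 0.8557 + 15.27 + 1.031 + 0.101 = 17.26 ft²·°F·h/BTU

17.3 ft²·°F·h/BTU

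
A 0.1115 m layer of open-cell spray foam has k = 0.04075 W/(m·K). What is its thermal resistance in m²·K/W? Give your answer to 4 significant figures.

2.736 m²·K/W

R = L/k = 0.1115/0.04075 = 2.7362 m²·K/W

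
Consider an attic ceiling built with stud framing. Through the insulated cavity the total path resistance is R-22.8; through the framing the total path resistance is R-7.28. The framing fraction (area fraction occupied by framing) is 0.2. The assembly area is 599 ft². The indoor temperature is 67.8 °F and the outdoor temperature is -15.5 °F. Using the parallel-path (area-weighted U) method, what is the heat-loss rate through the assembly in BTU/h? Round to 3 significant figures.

3120 BTU/h

U_eff = 0.8/22.8 + 0.2/7.28 = 0.03509 + 0.02747 = 0.06256
R_eff = 1/U_eff = 15.98 ft²·°F·h/BTU
Q = 599 × (67.8 − (-15.5)) / 15.98 = 3122 BTU/h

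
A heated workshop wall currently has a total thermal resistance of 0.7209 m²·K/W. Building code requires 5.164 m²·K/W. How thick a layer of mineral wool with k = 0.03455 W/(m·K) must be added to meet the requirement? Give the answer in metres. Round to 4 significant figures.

ΔR = 5.164 − 0.7209 = 4.4431 m²·K/W
L = ΔR × k = 4.4431 × 0.03455 = 0.15351 m

0.1535 m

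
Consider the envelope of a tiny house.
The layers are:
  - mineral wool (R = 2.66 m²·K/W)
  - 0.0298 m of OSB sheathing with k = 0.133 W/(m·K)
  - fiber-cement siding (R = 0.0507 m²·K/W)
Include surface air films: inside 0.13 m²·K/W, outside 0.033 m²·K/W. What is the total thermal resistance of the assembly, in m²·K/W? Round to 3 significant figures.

0.0298/0.133 = 0.2241
R_total = 0.13 + 2.66 + 0.2241 + 0.0507 + 0.033 = 3.098 m²·K/W

3.10 m²·K/W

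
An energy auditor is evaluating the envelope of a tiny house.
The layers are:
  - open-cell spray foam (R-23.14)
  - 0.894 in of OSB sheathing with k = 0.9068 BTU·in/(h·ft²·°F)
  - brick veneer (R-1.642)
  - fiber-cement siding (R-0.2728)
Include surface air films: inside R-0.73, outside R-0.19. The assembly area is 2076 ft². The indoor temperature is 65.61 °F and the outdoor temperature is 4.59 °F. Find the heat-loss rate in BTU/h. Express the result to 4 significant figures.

0.894/0.9068 = 0.98588
R_total = 0.73 + 23.14 + 0.98588 + 1.642 + 0.2728 + 0.19 = 26.961 ft²·°F·h/BTU
Q = A·ΔT/R = 2076 × (65.61 − 4.59) / 26.961 = 4698.6 BTU/h

4699 BTU/h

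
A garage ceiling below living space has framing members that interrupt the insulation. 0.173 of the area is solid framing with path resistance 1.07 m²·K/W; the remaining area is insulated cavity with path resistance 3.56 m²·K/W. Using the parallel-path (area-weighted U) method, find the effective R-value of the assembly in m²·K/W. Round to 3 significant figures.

2.54 m²·K/W

U_eff = 0.827/3.56 + 0.173/1.07 = 0.2323 + 0.1617 = 0.394
R_eff = 1/U_eff = 2.538 m²·K/W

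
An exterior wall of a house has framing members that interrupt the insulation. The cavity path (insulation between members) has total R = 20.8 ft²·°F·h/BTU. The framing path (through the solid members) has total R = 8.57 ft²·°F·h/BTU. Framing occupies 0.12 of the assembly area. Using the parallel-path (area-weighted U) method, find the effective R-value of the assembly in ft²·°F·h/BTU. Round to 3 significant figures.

17.8 ft²·°F·h/BTU

U_eff = 0.88/20.8 + 0.12/8.57 = 0.04231 + 0.014 = 0.05631
R_eff = 1/U_eff = 17.76 ft²·°F·h/BTU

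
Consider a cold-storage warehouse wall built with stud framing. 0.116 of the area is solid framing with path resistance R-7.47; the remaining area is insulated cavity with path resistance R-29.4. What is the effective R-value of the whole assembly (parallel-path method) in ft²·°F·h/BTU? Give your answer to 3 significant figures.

21.9 ft²·°F·h/BTU

U_eff = 0.884/29.4 + 0.116/7.47 = 0.03007 + 0.01553 = 0.0456
R_eff = 1/U_eff = 21.93 ft²·°F·h/BTU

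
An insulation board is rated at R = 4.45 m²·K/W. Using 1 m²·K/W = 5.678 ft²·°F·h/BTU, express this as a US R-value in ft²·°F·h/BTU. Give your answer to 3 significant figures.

R_US = 4.45 × 5.678 = 25.27

25.3 ft²·°F·h/BTU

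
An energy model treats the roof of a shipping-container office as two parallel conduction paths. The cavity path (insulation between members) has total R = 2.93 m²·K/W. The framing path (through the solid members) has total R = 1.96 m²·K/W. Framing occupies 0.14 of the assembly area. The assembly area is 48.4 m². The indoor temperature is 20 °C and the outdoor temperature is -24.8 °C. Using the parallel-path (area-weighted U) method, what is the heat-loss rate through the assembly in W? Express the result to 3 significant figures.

U_eff = 0.86/2.93 + 0.14/1.96 = 0.2935 + 0.07143 = 0.3649
R_eff = 1/U_eff = 2.74 m²·K/W
Q = 48.4 × (20 − (-24.8)) / 2.74 = 791.3 W

791 W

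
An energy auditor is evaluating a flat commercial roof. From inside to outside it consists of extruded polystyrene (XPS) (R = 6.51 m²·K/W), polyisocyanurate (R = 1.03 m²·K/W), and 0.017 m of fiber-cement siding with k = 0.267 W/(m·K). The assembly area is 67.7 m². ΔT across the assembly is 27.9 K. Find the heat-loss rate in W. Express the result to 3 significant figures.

248 W

0.017/0.267 = 0.06367
R_total = 6.51 + 1.03 + 0.06367 = 7.604 m²·K/W
Q = A·ΔT/R = 67.7 × 27.9 / 7.604 = 248.4 W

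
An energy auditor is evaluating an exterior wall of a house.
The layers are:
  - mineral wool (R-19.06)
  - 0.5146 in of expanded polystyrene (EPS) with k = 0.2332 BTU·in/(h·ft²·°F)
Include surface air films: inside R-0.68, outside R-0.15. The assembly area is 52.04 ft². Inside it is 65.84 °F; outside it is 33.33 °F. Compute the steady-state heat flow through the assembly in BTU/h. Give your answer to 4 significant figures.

76.56 BTU/h

0.5146/0.2332 = 2.2067
R_total = 0.68 + 19.06 + 2.2067 + 0.15 = 22.097 ft²·°F·h/BTU
Q = A·ΔT/R = 52.04 × (65.84 − 33.33) / 22.097 = 76.564 BTU/h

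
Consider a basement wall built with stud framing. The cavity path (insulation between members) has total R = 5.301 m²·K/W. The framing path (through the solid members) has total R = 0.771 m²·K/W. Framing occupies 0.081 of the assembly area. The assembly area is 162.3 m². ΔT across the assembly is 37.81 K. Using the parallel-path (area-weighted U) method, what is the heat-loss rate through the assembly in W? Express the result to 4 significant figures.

U_eff = 0.919/5.301 + 0.081/0.771 = 0.17336 + 0.10506 = 0.27842
R_eff = 1/U_eff = 3.5917 m²·K/W
Q = 162.3 × 37.81 / 3.5917 = 1708.6 W

1709 W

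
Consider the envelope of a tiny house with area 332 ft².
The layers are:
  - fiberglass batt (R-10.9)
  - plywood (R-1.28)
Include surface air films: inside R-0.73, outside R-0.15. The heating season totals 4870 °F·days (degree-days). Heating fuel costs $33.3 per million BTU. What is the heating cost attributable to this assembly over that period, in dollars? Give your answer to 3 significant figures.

R_total = 0.73 + 10.9 + 1.28 + 0.15 = 13.06 ft²·°F·h/BTU
E = A × HDD × 24 / R = 332 × 4870 × 24 / 13.06 = 2971000 BTU
Cost = 2971000/10⁶ × 33.3 = $98.94

98.9 dollars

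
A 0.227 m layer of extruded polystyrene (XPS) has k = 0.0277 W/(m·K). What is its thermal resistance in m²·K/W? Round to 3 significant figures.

8.19 m²·K/W

R = L/k = 0.227/0.0277 = 8.195 m²·K/W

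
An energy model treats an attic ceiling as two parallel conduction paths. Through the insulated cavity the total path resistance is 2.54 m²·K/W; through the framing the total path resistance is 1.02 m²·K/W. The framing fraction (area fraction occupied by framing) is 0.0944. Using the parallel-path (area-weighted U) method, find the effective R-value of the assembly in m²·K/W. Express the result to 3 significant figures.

U_eff = 0.9056/2.54 + 0.0944/1.02 = 0.3565 + 0.09255 = 0.4491
R_eff = 1/U_eff = 2.227 m²·K/W

2.23 m²·K/W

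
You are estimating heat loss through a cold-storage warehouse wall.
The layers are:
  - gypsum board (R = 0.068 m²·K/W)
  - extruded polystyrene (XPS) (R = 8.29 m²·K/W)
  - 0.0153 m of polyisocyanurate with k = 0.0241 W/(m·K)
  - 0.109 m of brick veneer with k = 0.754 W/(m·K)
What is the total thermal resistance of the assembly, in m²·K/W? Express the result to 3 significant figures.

9.14 m²·K/W

0.0153/0.0241 = 0.6349
0.109/0.754 = 0.1446
R_total = 0.068 + 8.29 + 0.6349 + 0.1446 = 9.137 m²·K/W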